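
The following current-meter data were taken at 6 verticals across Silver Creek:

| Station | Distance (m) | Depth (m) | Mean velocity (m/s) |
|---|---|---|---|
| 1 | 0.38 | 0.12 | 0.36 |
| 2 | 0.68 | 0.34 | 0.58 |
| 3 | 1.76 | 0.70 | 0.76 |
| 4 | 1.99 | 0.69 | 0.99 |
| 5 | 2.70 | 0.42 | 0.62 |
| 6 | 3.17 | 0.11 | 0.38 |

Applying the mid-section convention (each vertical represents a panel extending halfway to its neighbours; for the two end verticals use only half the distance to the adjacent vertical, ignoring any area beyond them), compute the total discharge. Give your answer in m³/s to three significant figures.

0.976 m³/s

w_1 = (0.68 − 0.38)/2 = 0.15 m; q_1 = 0.36 × 0.12 × 0.15 = 0.006480 m³/s
w_2 = (1.76 − 0.38)/2 = 0.69 m; q_2 = 0.58 × 0.34 × 0.69 = 0.1361 m³/s
w_3 = (1.99 − 0.68)/2 = 0.655 m; q_3 = 0.76 × 0.70 × 0.655 = 0.3485 m³/s
w_4 = (2.70 − 1.76)/2 = 0.47 m; q_4 = 0.99 × 0.69 × 0.47 = 0.3211 m³/s
w_5 = (3.17 − 1.99)/2 = 0.59 m; q_5 = 0.62 × 0.42 × 0.59 = 0.1536 m³/s
w_6 = (3.17 − 2.70)/2 = 0.235 m; q_6 = 0.38 × 0.11 × 0.235 = 0.009823 m³/s
Q = Σ qᵢ = 0.9755 m³/s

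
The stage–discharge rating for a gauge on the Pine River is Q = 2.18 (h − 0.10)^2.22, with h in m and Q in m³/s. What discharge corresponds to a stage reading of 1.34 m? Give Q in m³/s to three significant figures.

3.51 m³/s

Q = 2.18 × (1.34 − 0.10)^2.22 = 2.18 × 1.24^2.22 = 3.514 m³/s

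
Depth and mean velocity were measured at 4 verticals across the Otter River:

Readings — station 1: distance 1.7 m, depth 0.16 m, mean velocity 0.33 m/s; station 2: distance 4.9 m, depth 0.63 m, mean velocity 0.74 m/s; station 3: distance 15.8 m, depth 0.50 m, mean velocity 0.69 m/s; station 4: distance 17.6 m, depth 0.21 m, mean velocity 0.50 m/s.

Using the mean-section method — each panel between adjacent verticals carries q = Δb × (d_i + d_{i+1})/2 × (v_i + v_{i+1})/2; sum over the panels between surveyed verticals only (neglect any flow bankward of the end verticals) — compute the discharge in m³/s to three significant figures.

Panel 1-2: Δb = 3.2 m, d̄ = (0.16+0.63)/2 = 0.395, v̄ = (0.33+0.74)/2 = 0.535 → q = 3.2×0.395×0.535 = 0.6762 m³/s
Panel 2-3: Δb = 10.9 m, d̄ = (0.63+0.50)/2 = 0.565, v̄ = (0.74+0.69)/2 = 0.715 → q = 10.9×0.565×0.715 = 4.403 m³/s
Panel 3-4: Δb = 1.8 m, d̄ = (0.50+0.21)/2 = 0.355, v̄ = (0.69+0.50)/2 = 0.595 → q = 1.8×0.355×0.595 = 0.3802 m³/s
Q = Σ q = 5.460 m³/s

5.46 m³/s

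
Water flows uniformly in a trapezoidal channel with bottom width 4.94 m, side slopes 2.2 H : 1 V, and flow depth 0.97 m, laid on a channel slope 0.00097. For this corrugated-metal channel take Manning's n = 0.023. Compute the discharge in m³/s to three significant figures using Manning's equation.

7.41 m³/s

A = (b + z·y)·y = (4.94 + 2.2×0.97)×0.97 = 6.862 m²
P = b + 2y√(1+z²) = 4.94 + 2×0.97×√(1+2.2²) = 9.628 m
R = A/P = 6.862/9.628 = 0.7127 m
Q = (1/n)·A·R^(2/3)·S^(1/2) = (1/0.023) × 6.862 × 0.7127^(2/3) × 0.00097^(1/2) = 7.413 m³/s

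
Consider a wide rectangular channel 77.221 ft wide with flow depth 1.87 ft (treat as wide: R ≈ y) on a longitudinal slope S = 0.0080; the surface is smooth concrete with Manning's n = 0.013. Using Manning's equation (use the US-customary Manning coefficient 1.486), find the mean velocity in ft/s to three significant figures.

15.5 ft/s

A = b·y = 77.221 × 1.87 = 144.4 ft²
Wide channel: R ≈ y = 1.87 ft
Q = (1.486/n)·A·R^(2/3)·S^(1/2) = (1.486/0.013) × 144.4 × 1.870^(2/3) × 0.0080^(1/2) = 2241 ft³/s
V = Q/A = 2241/144.4 = 15.52 ft/s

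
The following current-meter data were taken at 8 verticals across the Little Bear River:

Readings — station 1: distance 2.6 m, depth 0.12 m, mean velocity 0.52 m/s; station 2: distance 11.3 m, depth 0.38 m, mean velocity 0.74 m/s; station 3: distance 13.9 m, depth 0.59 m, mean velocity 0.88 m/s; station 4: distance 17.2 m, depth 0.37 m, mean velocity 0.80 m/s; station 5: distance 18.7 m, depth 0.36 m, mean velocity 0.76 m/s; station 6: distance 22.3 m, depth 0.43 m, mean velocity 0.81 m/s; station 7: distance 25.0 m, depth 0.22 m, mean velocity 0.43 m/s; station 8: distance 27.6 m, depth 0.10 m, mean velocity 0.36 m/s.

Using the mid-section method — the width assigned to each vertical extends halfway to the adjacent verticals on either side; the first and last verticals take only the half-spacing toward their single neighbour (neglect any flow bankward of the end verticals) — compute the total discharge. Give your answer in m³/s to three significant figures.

6.19 m³/s

w_1 = (11.3 − 2.6)/2 = 4.35 m; q_1 = 0.52 × 0.12 × 4.35 = 0.2714 m³/s
w_2 = (13.9 − 2.6)/2 = 5.65 m; q_2 = 0.74 × 0.38 × 5.65 = 1.589 m³/s
w_3 = (17.2 − 11.3)/2 = 2.95 m; q_3 = 0.88 × 0.59 × 2.95 = 1.532 m³/s
w_4 = (18.7 − 13.9)/2 = 2.4 m; q_4 = 0.80 × 0.37 × 2.4 = 0.7104 m³/s
w_5 = (22.3 − 17.2)/2 = 2.55 m; q_5 = 0.76 × 0.36 × 2.55 = 0.6977 m³/s
w_6 = (25.0 − 18.7)/2 = 3.15 m; q_6 = 0.81 × 0.43 × 3.15 = 1.097 m³/s
w_7 = (27.6 − 22.3)/2 = 2.65 m; q_7 = 0.43 × 0.22 × 2.65 = 0.2507 m³/s
w_8 = (27.6 − 25.0)/2 = 1.3 m; q_8 = 0.36 × 0.10 × 1.3 = 0.04680 m³/s
Q = Σ qᵢ = 6.195 m³/s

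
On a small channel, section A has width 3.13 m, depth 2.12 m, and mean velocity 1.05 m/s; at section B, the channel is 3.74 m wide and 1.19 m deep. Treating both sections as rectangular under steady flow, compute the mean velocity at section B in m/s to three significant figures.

1.57 m/s

Q = A₁V₁ = (3.13×2.12) × 1.05 = 6.967 m³/s
A₂ = 3.74 × 1.19 = 4.451 m²
V₂ = Q/A₂ = 6.967/4.451 = 1.565 m/s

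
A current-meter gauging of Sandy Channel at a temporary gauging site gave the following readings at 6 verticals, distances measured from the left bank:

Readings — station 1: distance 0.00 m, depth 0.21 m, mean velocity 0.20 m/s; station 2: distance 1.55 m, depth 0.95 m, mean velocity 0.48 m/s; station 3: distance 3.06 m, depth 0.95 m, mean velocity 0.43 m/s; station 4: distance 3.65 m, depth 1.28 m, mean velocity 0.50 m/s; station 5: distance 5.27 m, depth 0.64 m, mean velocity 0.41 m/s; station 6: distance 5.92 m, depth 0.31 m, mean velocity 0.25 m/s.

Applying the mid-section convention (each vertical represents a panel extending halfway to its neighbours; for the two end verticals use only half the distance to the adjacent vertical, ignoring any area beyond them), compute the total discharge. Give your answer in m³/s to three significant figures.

2.19 m³/s

w_1 = (1.55 − 0.00)/2 = 0.775 m; q_1 = 0.20 × 0.21 × 0.775 = 0.03255 m³/s
w_2 = (3.06 − 0.00)/2 = 1.53 m; q_2 = 0.48 × 0.95 × 1.53 = 0.6977 m³/s
w_3 = (3.65 − 1.55)/2 = 1.05 m; q_3 = 0.43 × 0.95 × 1.05 = 0.4289 m³/s
w_4 = (5.27 − 3.06)/2 = 1.105 m; q_4 = 0.50 × 1.28 × 1.105 = 0.7072 m³/s
w_5 = (5.92 − 3.65)/2 = 1.135 m; q_5 = 0.41 × 0.64 × 1.135 = 0.2978 m³/s
w_6 = (5.92 − 5.27)/2 = 0.325 m; q_6 = 0.25 × 0.31 × 0.325 = 0.02519 m³/s
Q = Σ qᵢ = 2.189 m³/s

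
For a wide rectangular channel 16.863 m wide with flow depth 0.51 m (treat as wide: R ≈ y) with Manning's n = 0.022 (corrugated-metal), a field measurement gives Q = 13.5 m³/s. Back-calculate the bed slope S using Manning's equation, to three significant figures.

0.00293

A = b·y = 16.863 × 0.51 = 8.600 m²
Wide channel: R ≈ y = 0.51 m
S = (Q·n / (1·A·R^(2/3)))² = (13.5×0.022 / (1×8.600×0.6383))² = 0.002927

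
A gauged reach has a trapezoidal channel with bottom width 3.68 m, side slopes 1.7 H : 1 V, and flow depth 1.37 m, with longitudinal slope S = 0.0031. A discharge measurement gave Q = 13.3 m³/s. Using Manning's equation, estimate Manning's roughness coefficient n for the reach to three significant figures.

0.0323

A = (b + z·y)·y = (3.68 + 1.7×1.37)×1.37 = 8.232 m²
P = b + 2y√(1+z²) = 3.68 + 2×1.37×√(1+1.7²) = 9.084 m
R = A/P = 8.232/9.084 = 0.9062 m
n = (1/Q)·A·R^(2/3)·S^(1/2) = (1/13.3) × 8.232 × 0.9365 × 0.05568 = 0.03227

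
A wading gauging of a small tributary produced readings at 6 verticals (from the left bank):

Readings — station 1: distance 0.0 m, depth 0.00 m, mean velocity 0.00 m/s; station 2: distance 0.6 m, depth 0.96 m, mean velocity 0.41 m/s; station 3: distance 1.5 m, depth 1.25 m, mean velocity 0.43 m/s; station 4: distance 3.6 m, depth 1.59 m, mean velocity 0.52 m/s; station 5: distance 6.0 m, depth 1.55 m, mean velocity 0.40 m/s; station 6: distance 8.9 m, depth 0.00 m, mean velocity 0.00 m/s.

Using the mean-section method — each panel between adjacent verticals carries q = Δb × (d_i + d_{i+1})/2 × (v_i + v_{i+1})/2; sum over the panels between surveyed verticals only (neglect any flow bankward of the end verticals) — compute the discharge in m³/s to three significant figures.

Panel 1-2: Δb = 0.6 m, d̄ = (0.00+0.96)/2 = 0.48, v̄ = (0.00+0.41)/2 = 0.205 → q = 0.6×0.48×0.205 = 0.05904 m³/s
Panel 2-3: Δb = 0.9 m, d̄ = (0.96+1.25)/2 = 1.105, v̄ = (0.41+0.43)/2 = 0.42 → q = 0.9×1.105×0.42 = 0.4177 m³/s
Panel 3-4: Δb = 2.1 m, d̄ = (1.25+1.59)/2 = 1.42, v̄ = (0.43+0.52)/2 = 0.475 → q = 2.1×1.42×0.475 = 1.416 m³/s
Panel 4-5: Δb = 2.4 m, d̄ = (1.59+1.55)/2 = 1.57, v̄ = (0.52+0.40)/2 = 0.46 → q = 2.4×1.57×0.46 = 1.733 m³/s
Panel 5-6: Δb = 2.9 m, d̄ = (1.55+0.00)/2 = 0.775, v̄ = (0.40+0.00)/2 = 0.2 → q = 2.9×0.775×0.2 = 0.4495 m³/s
Q = Σ q = 4.076 m³/s

4.08 m³/s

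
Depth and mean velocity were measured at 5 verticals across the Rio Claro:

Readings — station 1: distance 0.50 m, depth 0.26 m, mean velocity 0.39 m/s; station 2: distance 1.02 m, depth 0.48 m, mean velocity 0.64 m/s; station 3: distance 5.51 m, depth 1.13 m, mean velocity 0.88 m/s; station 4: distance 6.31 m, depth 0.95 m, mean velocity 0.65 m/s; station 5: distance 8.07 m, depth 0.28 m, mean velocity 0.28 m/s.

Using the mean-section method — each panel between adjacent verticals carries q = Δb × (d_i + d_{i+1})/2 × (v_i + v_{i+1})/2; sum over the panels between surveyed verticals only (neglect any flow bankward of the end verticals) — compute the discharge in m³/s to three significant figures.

Panel 1-2: Δb = 0.52 m, d̄ = (0.26+0.48)/2 = 0.37, v̄ = (0.39+0.64)/2 = 0.515 → q = 0.52×0.37×0.515 = 0.09909 m³/s
Panel 2-3: Δb = 4.49 m, d̄ = (0.48+1.13)/2 = 0.805, v̄ = (0.64+0.88)/2 = 0.76 → q = 4.49×0.805×0.76 = 2.747 m³/s
Panel 3-4: Δb = 0.8 m, d̄ = (1.13+0.95)/2 = 1.04, v̄ = (0.88+0.65)/2 = 0.765 → q = 0.8×1.04×0.765 = 0.6365 m³/s
Panel 4-5: Δb = 1.76 m, d̄ = (0.95+0.28)/2 = 0.615, v̄ = (0.65+0.28)/2 = 0.465 → q = 1.76×0.615×0.465 = 0.5033 m³/s
Q = Σ q = 3.986 m³/s

3.99 m³/s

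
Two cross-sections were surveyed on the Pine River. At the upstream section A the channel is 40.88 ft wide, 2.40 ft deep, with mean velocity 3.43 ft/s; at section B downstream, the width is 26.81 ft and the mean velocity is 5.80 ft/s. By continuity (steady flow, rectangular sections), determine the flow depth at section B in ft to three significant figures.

Q = A₁V₁ = (40.88×2.40) × 3.43 = 336.5 ft³/s
d₂ = Q/(b₂ V₂) = 336.5/(26.81×5.80) = 2.164 ft

2.16 ft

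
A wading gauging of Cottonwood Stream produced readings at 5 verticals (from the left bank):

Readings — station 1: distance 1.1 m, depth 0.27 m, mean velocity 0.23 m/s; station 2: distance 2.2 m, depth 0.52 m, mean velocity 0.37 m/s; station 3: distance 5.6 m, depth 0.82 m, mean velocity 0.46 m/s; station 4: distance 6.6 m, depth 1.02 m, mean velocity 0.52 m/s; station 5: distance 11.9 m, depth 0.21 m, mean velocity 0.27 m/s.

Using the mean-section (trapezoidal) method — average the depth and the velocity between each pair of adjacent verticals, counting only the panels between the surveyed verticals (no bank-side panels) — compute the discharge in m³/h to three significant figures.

10100 m³/h

Panel 1-2: Δb = 1.1 m, d̄ = (0.27+0.52)/2 = 0.395, v̄ = (0.23+0.37)/2 = 0.3 → q = 1.1×0.395×0.3 = 0.1304 m³/s
Panel 2-3: Δb = 3.4 m, d̄ = (0.52+0.82)/2 = 0.67, v̄ = (0.37+0.46)/2 = 0.415 → q = 3.4×0.67×0.415 = 0.9454 m³/s
Panel 3-4: Δb = 1 m, d̄ = (0.82+1.02)/2 = 0.92, v̄ = (0.46+0.52)/2 = 0.49 → q = 1×0.92×0.49 = 0.4508 m³/s
Panel 4-5: Δb = 5.3 m, d̄ = (1.02+0.21)/2 = 0.615, v̄ = (0.52+0.27)/2 = 0.395 → q = 5.3×0.615×0.395 = 1.288 m³/s
Q = Σ q = 2.814 m³/s
= 2.814 × 3600 = 10130 m³/h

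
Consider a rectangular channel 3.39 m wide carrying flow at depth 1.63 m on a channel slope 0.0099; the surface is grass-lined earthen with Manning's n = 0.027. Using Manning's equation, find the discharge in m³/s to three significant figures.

18.0 m³/s

A = b·y = 3.39 × 1.63 = 5.526 m²
P = b + 2y = 3.39 + 2×1.63 = 6.650 m
R = A/P = 5.526/6.650 = 0.8309 m
Q = (1/n)·A·R^(2/3)·S^(1/2) = (1/0.027) × 5.526 × 0.8309^(2/3) × 0.0099^(1/2) = 18.00 m³/s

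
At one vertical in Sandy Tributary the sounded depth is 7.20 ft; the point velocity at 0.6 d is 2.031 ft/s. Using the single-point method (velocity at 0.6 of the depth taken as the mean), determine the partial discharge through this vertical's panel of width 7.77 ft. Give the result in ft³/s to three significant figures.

v̄ = v₀.₆ = 2.031 ft/s
q = v̄ × d × w = 2.031 × 7.20 × 7.77 = 113.6 ft³/s

114 ft³/s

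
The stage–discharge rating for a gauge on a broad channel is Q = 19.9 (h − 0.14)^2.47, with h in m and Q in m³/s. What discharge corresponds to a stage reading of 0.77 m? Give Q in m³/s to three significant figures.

Q = 19.9 × (0.77 − 0.14)^2.47 = 19.9 × 0.63^2.47 = 6.357 m³/s

6.36 m³/s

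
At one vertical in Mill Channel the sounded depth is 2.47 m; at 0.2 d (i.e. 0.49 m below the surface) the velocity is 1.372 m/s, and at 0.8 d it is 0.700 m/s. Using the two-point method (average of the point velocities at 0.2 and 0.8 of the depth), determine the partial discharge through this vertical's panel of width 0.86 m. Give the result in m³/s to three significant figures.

v̄ = (1.372 + 0.700) / 2 = 1.036 m/s
q = v̄ × d × w = 1.036 × 2.47 × 0.86 = 2.201 m³/s

2.20 m³/s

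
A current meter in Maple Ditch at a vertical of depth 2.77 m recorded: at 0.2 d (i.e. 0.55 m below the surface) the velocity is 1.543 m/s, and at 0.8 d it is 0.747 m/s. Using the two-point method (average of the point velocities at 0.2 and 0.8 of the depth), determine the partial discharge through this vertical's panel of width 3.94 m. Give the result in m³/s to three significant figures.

12.5 m³/s

v̄ = (1.543 + 0.747) / 2 = 1.145 m/s
q = v̄ × d × w = 1.145 × 2.77 × 3.94 = 12.50 m³/s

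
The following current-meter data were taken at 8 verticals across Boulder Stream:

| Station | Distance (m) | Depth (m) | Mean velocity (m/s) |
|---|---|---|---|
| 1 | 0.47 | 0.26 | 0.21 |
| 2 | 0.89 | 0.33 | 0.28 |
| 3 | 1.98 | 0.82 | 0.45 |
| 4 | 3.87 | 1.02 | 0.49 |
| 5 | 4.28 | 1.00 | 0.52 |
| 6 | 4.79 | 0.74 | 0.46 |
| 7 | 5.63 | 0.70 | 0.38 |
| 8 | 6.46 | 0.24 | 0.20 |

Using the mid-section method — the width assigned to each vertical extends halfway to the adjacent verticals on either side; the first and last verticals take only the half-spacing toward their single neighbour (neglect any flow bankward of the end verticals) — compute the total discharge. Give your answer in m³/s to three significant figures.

w_1 = (0.89 − 0.47)/2 = 0.21 m; q_1 = 0.21 × 0.26 × 0.21 = 0.01147 m³/s
w_2 = (1.98 − 0.47)/2 = 0.755 m; q_2 = 0.28 × 0.33 × 0.755 = 0.06976 m³/s
w_3 = (3.87 − 0.89)/2 = 1.49 m; q_3 = 0.45 × 0.82 × 1.49 = 0.5498 m³/s
w_4 = (4.28 − 1.98)/2 = 1.15 m; q_4 = 0.49 × 1.02 × 1.15 = 0.5748 m³/s
w_5 = (4.79 − 3.87)/2 = 0.46 m; q_5 = 0.52 × 1.00 × 0.46 = 0.2392 m³/s
w_6 = (5.63 − 4.28)/2 = 0.675 m; q_6 = 0.46 × 0.74 × 0.675 = 0.2298 m³/s
w_7 = (6.46 − 4.79)/2 = 0.835 m; q_7 = 0.38 × 0.70 × 0.835 = 0.2221 m³/s
w_8 = (6.46 − 5.63)/2 = 0.415 m; q_8 = 0.20 × 0.24 × 0.415 = 0.01992 m³/s
Q = Σ qᵢ = 1.917 m³/s

1.92 m³/s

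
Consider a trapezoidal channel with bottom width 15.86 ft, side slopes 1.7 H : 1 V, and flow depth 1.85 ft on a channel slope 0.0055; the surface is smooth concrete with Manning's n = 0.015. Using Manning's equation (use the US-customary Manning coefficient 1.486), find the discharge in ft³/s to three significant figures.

A = (b + z·y)·y = (15.86 + 1.7×1.85)×1.85 = 35.16 ft²
P = b + 2y√(1+z²) = 15.86 + 2×1.85×√(1+1.7²) = 23.16 ft
R = A/P = 35.16/23.16 = 1.518 ft
Q = (1.486/n)·A·R^(2/3)·S^(1/2) = (1.486/0.015) × 35.16 × 1.518^(2/3) × 0.0055^(1/2) = 341.2 ft³/s

341 ft³/s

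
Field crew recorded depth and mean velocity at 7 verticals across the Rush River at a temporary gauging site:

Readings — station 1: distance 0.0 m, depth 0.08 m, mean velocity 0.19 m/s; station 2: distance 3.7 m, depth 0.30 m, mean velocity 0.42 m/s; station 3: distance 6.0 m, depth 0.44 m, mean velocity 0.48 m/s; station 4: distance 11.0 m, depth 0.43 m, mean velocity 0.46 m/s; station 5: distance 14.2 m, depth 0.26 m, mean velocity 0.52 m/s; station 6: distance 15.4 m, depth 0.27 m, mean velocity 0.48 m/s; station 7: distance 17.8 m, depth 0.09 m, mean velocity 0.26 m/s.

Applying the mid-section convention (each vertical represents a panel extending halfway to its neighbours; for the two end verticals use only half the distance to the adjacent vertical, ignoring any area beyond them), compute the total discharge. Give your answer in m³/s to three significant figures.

2.55 m³/s

w_1 = (3.7 − 0.0)/2 = 1.85 m; q_1 = 0.19 × 0.08 × 1.85 = 0.02812 m³/s
w_2 = (6.0 − 0.0)/2 = 3 m; q_2 = 0.42 × 0.30 × 3 = 0.3780 m³/s
w_3 = (11.0 − 3.7)/2 = 3.65 m; q_3 = 0.48 × 0.44 × 3.65 = 0.7709 m³/s
w_4 = (14.2 − 6.0)/2 = 4.1 m; q_4 = 0.46 × 0.43 × 4.1 = 0.8110 m³/s
w_5 = (15.4 − 11.0)/2 = 2.2 m; q_5 = 0.52 × 0.26 × 2.2 = 0.2974 m³/s
w_6 = (17.8 − 14.2)/2 = 1.8 m; q_6 = 0.48 × 0.27 × 1.8 = 0.2333 m³/s
w_7 = (17.8 − 15.4)/2 = 1.2 m; q_7 = 0.26 × 0.09 × 1.2 = 0.02808 m³/s
Q = Σ qᵢ = 2.547 m³/s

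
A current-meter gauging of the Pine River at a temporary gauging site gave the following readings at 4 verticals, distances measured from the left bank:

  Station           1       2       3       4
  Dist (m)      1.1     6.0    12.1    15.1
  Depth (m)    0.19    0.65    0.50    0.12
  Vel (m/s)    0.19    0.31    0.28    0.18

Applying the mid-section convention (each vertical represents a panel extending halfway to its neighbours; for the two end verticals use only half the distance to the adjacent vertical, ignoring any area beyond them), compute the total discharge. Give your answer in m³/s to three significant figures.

w_1 = (6.0 − 1.1)/2 = 2.45 m; q_1 = 0.19 × 0.19 × 2.45 = 0.08845 m³/s
w_2 = (12.1 − 1.1)/2 = 5.5 m; q_2 = 0.31 × 0.65 × 5.5 = 1.108 m³/s
w_3 = (15.1 − 6.0)/2 = 4.55 m; q_3 = 0.28 × 0.50 × 4.55 = 0.6370 m³/s
w_4 = (15.1 − 12.1)/2 = 1.5 m; q_4 = 0.18 × 0.12 × 1.5 = 0.03240 m³/s
Q = Σ qᵢ = 1.866 m³/s

1.87 m³/s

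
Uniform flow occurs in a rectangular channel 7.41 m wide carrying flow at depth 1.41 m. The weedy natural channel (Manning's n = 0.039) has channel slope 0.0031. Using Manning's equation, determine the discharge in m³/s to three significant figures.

A = b·y = 7.41 × 1.41 = 10.45 m²
P = b + 2y = 7.41 + 2×1.41 = 10.23 m
R = A/P = 10.45/10.23 = 1.021 m
Q = (1/n)·A·R^(2/3)·S^(1/2) = (1/0.039) × 10.45 × 1.021^(2/3) × 0.0031^(1/2) = 15.13 m³/s

15.1 m³/s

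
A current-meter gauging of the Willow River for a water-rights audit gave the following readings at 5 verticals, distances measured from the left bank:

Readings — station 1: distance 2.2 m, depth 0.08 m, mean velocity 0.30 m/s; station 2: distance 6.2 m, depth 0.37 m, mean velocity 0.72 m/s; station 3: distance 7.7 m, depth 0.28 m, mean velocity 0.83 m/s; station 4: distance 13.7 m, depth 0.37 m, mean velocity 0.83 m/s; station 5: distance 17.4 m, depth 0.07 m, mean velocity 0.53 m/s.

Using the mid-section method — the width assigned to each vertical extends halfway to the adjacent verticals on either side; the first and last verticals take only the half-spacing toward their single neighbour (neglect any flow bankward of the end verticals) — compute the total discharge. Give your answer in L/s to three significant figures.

3210 L/s

w_1 = (6.2 − 2.2)/2 = 2 m; q_1 = 0.30 × 0.08 × 2 = 0.04800 m³/s
w_2 = (7.7 − 2.2)/2 = 2.75 m; q_2 = 0.72 × 0.37 × 2.75 = 0.7326 m³/s
w_3 = (13.7 − 6.2)/2 = 3.75 m; q_3 = 0.83 × 0.28 × 3.75 = 0.8715 m³/s
w_4 = (17.4 − 7.7)/2 = 4.85 m; q_4 = 0.83 × 0.37 × 4.85 = 1.489 m³/s
w_5 = (17.4 − 13.7)/2 = 1.85 m; q_5 = 0.53 × 0.07 × 1.85 = 0.06864 m³/s
Q = Σ qᵢ = 3.210 m³/s
= 3.210 × 1000 = 3210 L/s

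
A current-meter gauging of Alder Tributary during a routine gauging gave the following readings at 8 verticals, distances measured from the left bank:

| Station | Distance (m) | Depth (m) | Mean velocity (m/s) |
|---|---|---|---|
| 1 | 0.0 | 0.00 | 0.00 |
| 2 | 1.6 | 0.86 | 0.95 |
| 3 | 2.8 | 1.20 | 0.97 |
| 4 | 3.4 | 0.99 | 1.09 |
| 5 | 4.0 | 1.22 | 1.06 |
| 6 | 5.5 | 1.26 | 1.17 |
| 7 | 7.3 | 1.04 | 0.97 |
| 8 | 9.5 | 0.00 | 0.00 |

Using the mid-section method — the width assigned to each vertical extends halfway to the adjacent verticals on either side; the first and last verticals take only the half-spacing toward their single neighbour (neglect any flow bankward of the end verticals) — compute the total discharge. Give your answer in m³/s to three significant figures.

w_2 = (2.8 − 0.0)/2 = 1.4 m; q_2 = 0.95 × 0.86 × 1.4 = 1.144 m³/s
w_3 = (3.4 − 1.6)/2 = 0.9 m; q_3 = 0.97 × 1.20 × 0.9 = 1.048 m³/s
w_4 = (4.0 − 2.8)/2 = 0.6 m; q_4 = 1.09 × 0.99 × 0.6 = 0.6475 m³/s
w_5 = (5.5 − 3.4)/2 = 1.05 m; q_5 = 1.06 × 1.22 × 1.05 = 1.358 m³/s
w_6 = (7.3 − 4.0)/2 = 1.65 m; q_6 = 1.17 × 1.26 × 1.65 = 2.432 m³/s
w_7 = (9.5 − 5.5)/2 = 2 m; q_7 = 0.97 × 1.04 × 2 = 2.018 m³/s
Stations 1, 8 contribute zero (depth or velocity is 0).
Q = Σ qᵢ = 8.647 m³/s

8.65 m³/s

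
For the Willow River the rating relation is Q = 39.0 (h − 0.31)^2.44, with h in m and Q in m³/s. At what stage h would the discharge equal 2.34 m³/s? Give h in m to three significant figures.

0.626 m

h − h₀ = (Q/C)^(1/b) = (2.34/39.0)^(1/2.44) = 0.3157 m
h = 0.31 + 0.3157 = 0.6257 m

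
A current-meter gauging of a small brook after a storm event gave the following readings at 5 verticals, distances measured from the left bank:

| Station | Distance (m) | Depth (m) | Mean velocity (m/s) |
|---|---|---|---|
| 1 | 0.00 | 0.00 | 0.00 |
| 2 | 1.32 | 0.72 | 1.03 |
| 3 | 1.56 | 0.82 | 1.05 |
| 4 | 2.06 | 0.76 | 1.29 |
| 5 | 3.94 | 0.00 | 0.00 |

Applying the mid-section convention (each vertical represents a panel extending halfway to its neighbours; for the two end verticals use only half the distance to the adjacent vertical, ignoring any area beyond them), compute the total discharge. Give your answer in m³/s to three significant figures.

w_2 = (1.56 − 0.00)/2 = 0.78 m; q_2 = 1.03 × 0.72 × 0.78 = 0.5784 m³/s
w_3 = (2.06 − 1.32)/2 = 0.37 m; q_3 = 1.05 × 0.82 × 0.37 = 0.3186 m³/s
w_4 = (3.94 − 1.56)/2 = 1.19 m; q_4 = 1.29 × 0.76 × 1.19 = 1.167 m³/s
Stations 1, 5 contribute zero (depth or velocity is 0).
Q = Σ qᵢ = 2.064 m³/s

2.06 m³/s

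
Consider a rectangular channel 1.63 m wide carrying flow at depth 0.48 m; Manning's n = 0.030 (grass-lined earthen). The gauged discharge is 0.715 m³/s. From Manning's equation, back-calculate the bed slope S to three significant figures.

A = b·y = 1.63 × 0.48 = 0.7824 m²
P = b + 2y = 1.63 + 2×0.48 = 2.590 m
R = A/P = 0.7824/2.590 = 0.3021 m
S = (Q·n / (1·A·R^(2/3)))² = (0.715×0.030 / (1×0.7824×0.4502))² = 0.003708

0.00371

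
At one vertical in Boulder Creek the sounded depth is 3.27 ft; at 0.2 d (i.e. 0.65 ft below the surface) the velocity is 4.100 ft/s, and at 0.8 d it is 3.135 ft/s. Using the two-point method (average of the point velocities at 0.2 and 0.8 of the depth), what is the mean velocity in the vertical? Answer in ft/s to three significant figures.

3.62 ft/s

v̄ = (4.100 + 3.135) / 2 = 3.618 ft/s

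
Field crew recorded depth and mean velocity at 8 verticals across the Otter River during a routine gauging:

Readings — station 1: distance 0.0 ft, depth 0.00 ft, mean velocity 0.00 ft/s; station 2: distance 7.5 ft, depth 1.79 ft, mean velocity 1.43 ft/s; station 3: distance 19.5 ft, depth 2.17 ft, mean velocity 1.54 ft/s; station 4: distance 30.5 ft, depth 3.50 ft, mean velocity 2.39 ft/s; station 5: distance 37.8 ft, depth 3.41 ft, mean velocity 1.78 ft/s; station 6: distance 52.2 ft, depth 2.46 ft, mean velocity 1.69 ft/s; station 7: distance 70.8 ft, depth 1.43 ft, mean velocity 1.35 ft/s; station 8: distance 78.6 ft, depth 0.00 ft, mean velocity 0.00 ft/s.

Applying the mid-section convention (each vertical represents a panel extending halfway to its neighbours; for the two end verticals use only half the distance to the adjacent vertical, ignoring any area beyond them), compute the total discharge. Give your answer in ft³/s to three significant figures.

300 ft³/s

w_2 = (19.5 − 0.0)/2 = 9.75 ft; q_2 = 1.43 × 1.79 × 9.75 = 24.96 ft³/s
w_3 = (30.5 − 7.5)/2 = 11.5 ft; q_3 = 1.54 × 2.17 × 11.5 = 38.43 ft³/s
w_4 = (37.8 − 19.5)/2 = 9.15 ft; q_4 = 2.39 × 3.50 × 9.15 = 76.54 ft³/s
w_5 = (52.2 − 30.5)/2 = 10.85 ft; q_5 = 1.78 × 3.41 × 10.85 = 65.86 ft³/s
w_6 = (70.8 − 37.8)/2 = 16.5 ft; q_6 = 1.69 × 2.46 × 16.5 = 68.60 ft³/s
w_7 = (78.6 − 52.2)/2 = 13.2 ft; q_7 = 1.35 × 1.43 × 13.2 = 25.48 ft³/s
Stations 1, 8 contribute zero (depth or velocity is 0).
Q = Σ qᵢ = 299.9 ft³/s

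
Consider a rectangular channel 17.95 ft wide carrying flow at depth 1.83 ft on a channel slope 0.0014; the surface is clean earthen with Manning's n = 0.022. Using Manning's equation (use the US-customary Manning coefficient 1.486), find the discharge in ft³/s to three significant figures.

A = b·y = 17.95 × 1.83 = 32.85 ft²
P = b + 2y = 17.95 + 2×1.83 = 21.61 ft
R = A/P = 32.85/21.61 = 1.520 ft
Q = (1.486/n)·A·R^(2/3)·S^(1/2) = (1.486/0.022) × 32.85 × 1.520^(2/3) × 0.0014^(1/2) = 109.8 ft³/s

110 ft³/s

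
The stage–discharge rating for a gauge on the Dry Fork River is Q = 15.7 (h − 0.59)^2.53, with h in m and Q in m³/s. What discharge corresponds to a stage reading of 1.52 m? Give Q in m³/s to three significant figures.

Q = 15.7 × (1.52 − 0.59)^2.53 = 15.7 × 0.93^2.53 = 13.07 m³/s

13.1 m³/s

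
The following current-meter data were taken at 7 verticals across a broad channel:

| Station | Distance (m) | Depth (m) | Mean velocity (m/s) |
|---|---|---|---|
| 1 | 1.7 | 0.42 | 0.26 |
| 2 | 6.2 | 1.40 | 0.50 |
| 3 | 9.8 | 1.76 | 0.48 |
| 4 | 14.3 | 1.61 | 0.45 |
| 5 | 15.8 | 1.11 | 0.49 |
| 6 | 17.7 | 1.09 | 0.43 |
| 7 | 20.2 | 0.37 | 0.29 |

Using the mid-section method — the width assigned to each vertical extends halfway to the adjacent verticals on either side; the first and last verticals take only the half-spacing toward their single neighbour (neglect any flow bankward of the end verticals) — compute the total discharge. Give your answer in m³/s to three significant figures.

w_1 = (6.2 − 1.7)/2 = 2.25 m; q_1 = 0.26 × 0.42 × 2.25 = 0.2457 m³/s
w_2 = (9.8 − 1.7)/2 = 4.05 m; q_2 = 0.50 × 1.40 × 4.05 = 2.835 m³/s
w_3 = (14.3 − 6.2)/2 = 4.05 m; q_3 = 0.48 × 1.76 × 4.05 = 3.421 m³/s
w_4 = (15.8 − 9.8)/2 = 3 m; q_4 = 0.45 × 1.61 × 3 = 2.174 m³/s
w_5 = (17.7 − 14.3)/2 = 1.7 m; q_5 = 0.49 × 1.11 × 1.7 = 0.9246 m³/s
w_6 = (20.2 − 15.8)/2 = 2.2 m; q_6 = 0.43 × 1.09 × 2.2 = 1.031 m³/s
w_7 = (20.2 − 17.7)/2 = 1.25 m; q_7 = 0.29 × 0.37 × 1.25 = 0.1341 m³/s
Q = Σ qᵢ = 10.77 m³/s

10.8 m³/s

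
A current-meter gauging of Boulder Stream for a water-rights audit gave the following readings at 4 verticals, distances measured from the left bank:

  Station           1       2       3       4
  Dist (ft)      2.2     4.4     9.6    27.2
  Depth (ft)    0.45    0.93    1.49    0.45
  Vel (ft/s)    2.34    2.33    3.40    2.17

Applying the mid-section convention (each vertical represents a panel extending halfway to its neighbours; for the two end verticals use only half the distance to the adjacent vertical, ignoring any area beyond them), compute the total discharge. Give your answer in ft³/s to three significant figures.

w_1 = (4.4 − 2.2)/2 = 1.1 ft; q_1 = 2.34 × 0.45 × 1.1 = 1.158 ft³/s
w_2 = (9.6 − 2.2)/2 = 3.7 ft; q_2 = 2.33 × 0.93 × 3.7 = 8.018 ft³/s
w_3 = (27.2 − 4.4)/2 = 11.4 ft; q_3 = 3.40 × 1.49 × 11.4 = 57.75 ft³/s
w_4 = (27.2 − 9.6)/2 = 8.8 ft; q_4 = 2.17 × 0.45 × 8.8 = 8.593 ft³/s
Q = Σ qᵢ = 75.52 ft³/s

75.5 ft³/s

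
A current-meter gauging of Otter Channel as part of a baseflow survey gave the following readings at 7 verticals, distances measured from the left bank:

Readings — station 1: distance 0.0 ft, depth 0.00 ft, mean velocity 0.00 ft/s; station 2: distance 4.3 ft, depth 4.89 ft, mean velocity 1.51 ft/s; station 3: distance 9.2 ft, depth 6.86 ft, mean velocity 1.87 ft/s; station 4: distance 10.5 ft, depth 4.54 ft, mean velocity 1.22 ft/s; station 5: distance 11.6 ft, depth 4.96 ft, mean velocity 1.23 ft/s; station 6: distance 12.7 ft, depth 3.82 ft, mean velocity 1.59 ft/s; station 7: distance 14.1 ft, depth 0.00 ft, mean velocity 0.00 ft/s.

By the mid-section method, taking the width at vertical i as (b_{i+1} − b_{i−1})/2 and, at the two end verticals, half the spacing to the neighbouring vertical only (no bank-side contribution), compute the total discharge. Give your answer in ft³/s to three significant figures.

w_2 = (9.2 − 0.0)/2 = 4.6 ft; q_2 = 1.51 × 4.89 × 4.6 = 33.97 ft³/s
w_3 = (10.5 − 4.3)/2 = 3.1 ft; q_3 = 1.87 × 6.86 × 3.1 = 39.77 ft³/s
w_4 = (11.6 − 9.2)/2 = 1.2 ft; q_4 = 1.22 × 4.54 × 1.2 = 6.647 ft³/s
w_5 = (12.7 − 10.5)/2 = 1.1 ft; q_5 = 1.23 × 4.96 × 1.1 = 6.711 ft³/s
w_6 = (14.1 − 11.6)/2 = 1.25 ft; q_6 = 1.59 × 3.82 × 1.25 = 7.592 ft³/s
Stations 1, 7 contribute zero (depth or velocity is 0).
Q = Σ qᵢ = 94.68 ft³/s

94.7 ft³/s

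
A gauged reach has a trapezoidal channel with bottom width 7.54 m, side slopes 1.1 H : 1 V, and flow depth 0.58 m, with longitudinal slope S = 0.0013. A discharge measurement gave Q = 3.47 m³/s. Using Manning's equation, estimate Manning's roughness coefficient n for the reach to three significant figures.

0.0315

A = (b + z·y)·y = (7.54 + 1.1×0.58)×0.58 = 4.743 m²
P = b + 2y√(1+z²) = 7.54 + 2×0.58×√(1+1.1²) = 9.264 m
R = A/P = 4.743/9.264 = 0.5120 m
n = (1/Q)·A·R^(2/3)·S^(1/2) = (1/3.47) × 4.743 × 0.6400 × 0.03606 = 0.03154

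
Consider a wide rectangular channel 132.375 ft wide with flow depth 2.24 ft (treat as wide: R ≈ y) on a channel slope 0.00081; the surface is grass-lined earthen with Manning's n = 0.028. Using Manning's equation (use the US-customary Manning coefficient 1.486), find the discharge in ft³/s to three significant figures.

767 ft³/s

A = b·y = 132.375 × 2.24 = 296.5 ft²
Wide channel: R ≈ y = 2.24 ft
Q = (1.486/n)·A·R^(2/3)·S^(1/2) = (1.486/0.028) × 296.5 × 2.240^(2/3) × 0.00081^(1/2) = 766.8 ft³/s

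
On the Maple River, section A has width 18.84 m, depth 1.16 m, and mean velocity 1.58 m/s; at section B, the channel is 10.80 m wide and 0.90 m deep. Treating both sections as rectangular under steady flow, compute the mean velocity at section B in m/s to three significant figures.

3.55 m/s

Q = A₁V₁ = (18.84×1.16) × 1.58 = 34.53 m³/s
A₂ = 10.80 × 0.90 = 9.720 m²
V₂ = Q/A₂ = 34.53/9.720 = 3.552 m/s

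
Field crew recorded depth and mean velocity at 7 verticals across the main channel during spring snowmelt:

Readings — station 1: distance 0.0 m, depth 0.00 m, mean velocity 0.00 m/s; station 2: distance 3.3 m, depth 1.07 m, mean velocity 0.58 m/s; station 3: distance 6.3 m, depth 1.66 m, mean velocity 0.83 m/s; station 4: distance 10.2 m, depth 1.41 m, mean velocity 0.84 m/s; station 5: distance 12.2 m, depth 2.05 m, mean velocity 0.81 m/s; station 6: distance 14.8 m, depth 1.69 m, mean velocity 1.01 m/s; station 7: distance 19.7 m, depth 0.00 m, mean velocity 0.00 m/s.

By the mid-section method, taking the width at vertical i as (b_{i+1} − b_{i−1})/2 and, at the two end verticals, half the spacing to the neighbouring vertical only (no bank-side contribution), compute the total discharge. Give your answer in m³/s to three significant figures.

w_2 = (6.3 − 0.0)/2 = 3.15 m; q_2 = 0.58 × 1.07 × 3.15 = 1.955 m³/s
w_3 = (10.2 − 3.3)/2 = 3.45 m; q_3 = 0.83 × 1.66 × 3.45 = 4.753 m³/s
w_4 = (12.2 − 6.3)/2 = 2.95 m; q_4 = 0.84 × 1.41 × 2.95 = 3.494 m³/s
w_5 = (14.8 − 10.2)/2 = 2.3 m; q_5 = 0.81 × 2.05 × 2.3 = 3.819 m³/s
w_6 = (19.7 − 12.2)/2 = 3.75 m; q_6 = 1.01 × 1.69 × 3.75 = 6.401 m³/s
Stations 1, 7 contribute zero (depth or velocity is 0).
Q = Σ qᵢ = 20.42 m³/s

20.4 m³/s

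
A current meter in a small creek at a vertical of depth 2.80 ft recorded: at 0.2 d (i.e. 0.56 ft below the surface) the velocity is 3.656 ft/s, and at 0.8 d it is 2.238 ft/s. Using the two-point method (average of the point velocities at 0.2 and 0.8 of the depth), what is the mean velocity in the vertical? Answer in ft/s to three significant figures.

v̄ = (3.656 + 2.238) / 2 = 2.947 ft/s

2.95 ft/s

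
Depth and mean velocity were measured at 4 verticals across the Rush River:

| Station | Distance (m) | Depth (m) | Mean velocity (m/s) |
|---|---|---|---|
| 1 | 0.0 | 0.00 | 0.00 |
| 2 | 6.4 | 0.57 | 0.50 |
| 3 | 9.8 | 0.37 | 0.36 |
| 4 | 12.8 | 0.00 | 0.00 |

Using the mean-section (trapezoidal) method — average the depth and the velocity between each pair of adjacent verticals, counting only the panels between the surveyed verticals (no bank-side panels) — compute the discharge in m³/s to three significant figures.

1.24 m³/s

Panel 1-2: Δb = 6.4 m, d̄ = (0.00+0.57)/2 = 0.285, v̄ = (0.00+0.50)/2 = 0.25 → q = 6.4×0.285×0.25 = 0.4560 m³/s
Panel 2-3: Δb = 3.4 m, d̄ = (0.57+0.37)/2 = 0.47, v̄ = (0.50+0.36)/2 = 0.43 → q = 3.4×0.47×0.43 = 0.6871 m³/s
Panel 3-4: Δb = 3 m, d̄ = (0.37+0.00)/2 = 0.185, v̄ = (0.36+0.00)/2 = 0.18 → q = 3×0.185×0.18 = 0.09990 m³/s
Q = Σ q = 1.243 m³/s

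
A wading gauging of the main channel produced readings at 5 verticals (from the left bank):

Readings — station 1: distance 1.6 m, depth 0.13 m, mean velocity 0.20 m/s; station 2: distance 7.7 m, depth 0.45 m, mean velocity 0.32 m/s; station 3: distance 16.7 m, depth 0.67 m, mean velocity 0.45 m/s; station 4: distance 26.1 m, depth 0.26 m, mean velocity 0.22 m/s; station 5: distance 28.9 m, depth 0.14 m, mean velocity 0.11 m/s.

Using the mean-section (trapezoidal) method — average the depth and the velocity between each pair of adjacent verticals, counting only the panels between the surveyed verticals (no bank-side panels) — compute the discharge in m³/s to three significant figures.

Panel 1-2: Δb = 6.1 m, d̄ = (0.13+0.45)/2 = 0.29, v̄ = (0.20+0.32)/2 = 0.26 → q = 6.1×0.29×0.26 = 0.4599 m³/s
Panel 2-3: Δb = 9 m, d̄ = (0.45+0.67)/2 = 0.56, v̄ = (0.32+0.45)/2 = 0.385 → q = 9×0.56×0.385 = 1.940 m³/s
Panel 3-4: Δb = 9.4 m, d̄ = (0.67+0.26)/2 = 0.465, v̄ = (0.45+0.22)/2 = 0.335 → q = 9.4×0.465×0.335 = 1.464 m³/s
Panel 4-5: Δb = 2.8 m, d̄ = (0.26+0.14)/2 = 0.2, v̄ = (0.22+0.11)/2 = 0.165 → q = 2.8×0.2×0.165 = 0.09240 m³/s
Q = Σ q = 3.957 m³/s

3.96 m³/s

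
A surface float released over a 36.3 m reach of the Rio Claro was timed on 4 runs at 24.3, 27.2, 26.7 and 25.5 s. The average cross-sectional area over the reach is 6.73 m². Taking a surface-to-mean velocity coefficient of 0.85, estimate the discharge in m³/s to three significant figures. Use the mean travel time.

t̄ = (24.3 + 27.2 + 26.7 + 25.5) / 4 = 25.925 s
v_surface = L / t̄ = 36.3 / 25.925 = 1.400 m/s
v_mean = 0.85 × 1.400 = 1.190 m/s
Q = A × v_mean = 6.73 × 1.190 = 8.010 m³/s

8.01 m³/s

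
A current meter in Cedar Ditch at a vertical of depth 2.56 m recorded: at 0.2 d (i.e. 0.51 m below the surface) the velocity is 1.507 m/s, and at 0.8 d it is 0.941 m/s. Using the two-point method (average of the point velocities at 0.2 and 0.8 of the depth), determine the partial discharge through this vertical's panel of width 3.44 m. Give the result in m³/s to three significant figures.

v̄ = (1.507 + 0.941) / 2 = 1.224 m/s
q = v̄ × d × w = 1.224 × 2.56 × 3.44 = 10.78 m³/s

10.8 m³/s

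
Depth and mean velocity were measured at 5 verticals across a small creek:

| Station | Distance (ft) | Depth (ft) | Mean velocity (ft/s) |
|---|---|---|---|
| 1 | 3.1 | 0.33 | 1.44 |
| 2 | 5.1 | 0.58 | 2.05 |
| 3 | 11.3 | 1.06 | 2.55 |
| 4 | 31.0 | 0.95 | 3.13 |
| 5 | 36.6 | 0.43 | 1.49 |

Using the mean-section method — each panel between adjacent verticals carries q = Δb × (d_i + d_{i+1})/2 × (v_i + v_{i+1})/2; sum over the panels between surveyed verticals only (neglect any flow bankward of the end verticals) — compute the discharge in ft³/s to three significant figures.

Panel 1-2: Δb = 2 ft, d̄ = (0.33+0.58)/2 = 0.455, v̄ = (1.44+2.05)/2 = 1.745 → q = 2×0.455×1.745 = 1.588 ft³/s
Panel 2-3: Δb = 6.2 ft, d̄ = (0.58+1.06)/2 = 0.82, v̄ = (2.05+2.55)/2 = 2.3 → q = 6.2×0.82×2.3 = 11.69 ft³/s
Panel 3-4: Δb = 19.7 ft, d̄ = (1.06+0.95)/2 = 1.005, v̄ = (2.55+3.13)/2 = 2.84 → q = 19.7×1.005×2.84 = 56.23 ft³/s
Panel 4-5: Δb = 5.6 ft, d̄ = (0.95+0.43)/2 = 0.69, v̄ = (3.13+1.49)/2 = 2.31 → q = 5.6×0.69×2.31 = 8.926 ft³/s
Q = Σ q = 78.43 ft³/s

78.4 ft³/s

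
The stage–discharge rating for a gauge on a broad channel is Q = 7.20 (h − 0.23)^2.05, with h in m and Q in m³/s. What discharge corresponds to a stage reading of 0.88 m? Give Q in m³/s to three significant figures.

Q = 7.20 × (0.88 − 0.23)^2.05 = 7.20 × 0.65^2.05 = 2.977 m³/s

2.98 m³/s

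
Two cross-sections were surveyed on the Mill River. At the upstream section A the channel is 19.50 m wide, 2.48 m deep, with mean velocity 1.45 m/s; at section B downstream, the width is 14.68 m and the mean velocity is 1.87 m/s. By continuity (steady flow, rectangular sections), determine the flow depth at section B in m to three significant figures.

2.55 m

Q = A₁V₁ = (19.50×2.48) × 1.45 = 70.12 m³/s
d₂ = Q/(b₂ V₂) = 70.12/(14.68×1.87) = 2.554 m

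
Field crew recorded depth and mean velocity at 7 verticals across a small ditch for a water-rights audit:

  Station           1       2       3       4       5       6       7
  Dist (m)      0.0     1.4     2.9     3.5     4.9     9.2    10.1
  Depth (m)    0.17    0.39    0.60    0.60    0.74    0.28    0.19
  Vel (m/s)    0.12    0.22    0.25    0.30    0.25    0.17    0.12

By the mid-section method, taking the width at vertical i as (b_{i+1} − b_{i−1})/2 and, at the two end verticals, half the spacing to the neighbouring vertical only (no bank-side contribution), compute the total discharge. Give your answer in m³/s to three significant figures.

w_1 = (1.4 − 0.0)/2 = 0.7 m; q_1 = 0.12 × 0.17 × 0.7 = 0.01428 m³/s
w_2 = (2.9 − 0.0)/2 = 1.45 m; q_2 = 0.22 × 0.39 × 1.45 = 0.1244 m³/s
w_3 = (3.5 − 1.4)/2 = 1.05 m; q_3 = 0.25 × 0.60 × 1.05 = 0.1575 m³/s
w_4 = (4.9 − 2.9)/2 = 1 m; q_4 = 0.30 × 0.60 × 1 = 0.1800 m³/s
w_5 = (9.2 − 3.5)/2 = 2.85 m; q_5 = 0.25 × 0.74 × 2.85 = 0.5273 m³/s
w_6 = (10.1 − 4.9)/2 = 2.6 m; q_6 = 0.17 × 0.28 × 2.6 = 0.1238 m³/s
w_7 = (10.1 − 9.2)/2 = 0.45 m; q_7 = 0.12 × 0.19 × 0.45 = 0.01026 m³/s
Q = Σ qᵢ = 1.137 m³/s

1.14 m³/s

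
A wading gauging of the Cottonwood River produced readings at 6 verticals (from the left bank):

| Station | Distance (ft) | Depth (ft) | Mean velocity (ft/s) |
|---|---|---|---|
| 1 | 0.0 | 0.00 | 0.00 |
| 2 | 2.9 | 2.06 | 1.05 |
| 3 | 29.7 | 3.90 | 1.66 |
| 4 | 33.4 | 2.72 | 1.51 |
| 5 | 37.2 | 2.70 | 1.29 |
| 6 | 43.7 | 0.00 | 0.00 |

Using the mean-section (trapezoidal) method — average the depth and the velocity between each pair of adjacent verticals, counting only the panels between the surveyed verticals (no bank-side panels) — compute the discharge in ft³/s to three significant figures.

Panel 1-2: Δb = 2.9 ft, d̄ = (0.00+2.06)/2 = 1.03, v̄ = (0.00+1.05)/2 = 0.525 → q = 2.9×1.03×0.525 = 1.568 ft³/s
Panel 2-3: Δb = 26.8 ft, d̄ = (2.06+3.90)/2 = 2.98, v̄ = (1.05+1.66)/2 = 1.355 → q = 26.8×2.98×1.355 = 108.2 ft³/s
Panel 3-4: Δb = 3.7 ft, d̄ = (3.90+2.72)/2 = 3.31, v̄ = (1.66+1.51)/2 = 1.585 → q = 3.7×3.31×1.585 = 19.41 ft³/s
Panel 4-5: Δb = 3.8 ft, d̄ = (2.72+2.70)/2 = 2.71, v̄ = (1.51+1.29)/2 = 1.4 → q = 3.8×2.71×1.4 = 14.42 ft³/s
Panel 5-6: Δb = 6.5 ft, d̄ = (2.70+0.00)/2 = 1.35, v̄ = (1.29+0.00)/2 = 0.645 → q = 6.5×1.35×0.645 = 5.660 ft³/s
Q = Σ q = 149.3 ft³/s

149 ft³/s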